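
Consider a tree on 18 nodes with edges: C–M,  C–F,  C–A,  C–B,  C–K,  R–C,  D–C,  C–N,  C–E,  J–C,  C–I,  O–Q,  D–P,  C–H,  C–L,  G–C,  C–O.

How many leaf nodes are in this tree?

15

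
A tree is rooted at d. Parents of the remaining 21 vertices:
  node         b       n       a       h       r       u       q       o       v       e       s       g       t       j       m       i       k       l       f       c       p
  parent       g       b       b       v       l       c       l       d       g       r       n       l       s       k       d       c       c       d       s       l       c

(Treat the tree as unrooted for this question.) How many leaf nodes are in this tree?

12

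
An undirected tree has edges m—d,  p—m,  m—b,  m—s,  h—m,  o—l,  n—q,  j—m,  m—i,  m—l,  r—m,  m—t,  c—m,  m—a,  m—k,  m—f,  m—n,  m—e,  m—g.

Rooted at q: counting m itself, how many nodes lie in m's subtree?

18

The subtree rooted at m contains: m, l, d, k, t, c, i, e, a, p, f, g, s, r, j, h, b, o — 18 nodes.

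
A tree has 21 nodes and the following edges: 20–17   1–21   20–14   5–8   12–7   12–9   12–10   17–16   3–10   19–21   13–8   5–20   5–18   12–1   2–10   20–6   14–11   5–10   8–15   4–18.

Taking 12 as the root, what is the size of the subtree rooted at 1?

The subtree rooted at 1 contains: 1, 21, 19 — 3 nodes.

3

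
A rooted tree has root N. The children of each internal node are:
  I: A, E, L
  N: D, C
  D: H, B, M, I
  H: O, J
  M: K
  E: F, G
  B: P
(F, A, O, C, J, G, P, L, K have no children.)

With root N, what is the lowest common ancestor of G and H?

Ancestors of G (toward the root): G, E, I, D, N.
Ancestors of H: H, D, N.
The deepest node appearing in both lists is D.

D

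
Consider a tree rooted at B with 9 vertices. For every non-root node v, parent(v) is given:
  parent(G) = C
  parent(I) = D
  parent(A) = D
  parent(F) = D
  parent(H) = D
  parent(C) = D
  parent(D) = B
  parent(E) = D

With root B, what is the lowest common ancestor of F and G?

D

Ancestors of F (toward the root): F, D, B.
Ancestors of G: G, C, D, B.
The deepest node appearing in both lists is D.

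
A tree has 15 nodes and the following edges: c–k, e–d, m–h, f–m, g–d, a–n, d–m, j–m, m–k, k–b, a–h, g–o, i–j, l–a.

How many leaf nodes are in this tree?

8

Exactly 8 nodes have a single neighbour: b, c, e, f, i, l, n, o.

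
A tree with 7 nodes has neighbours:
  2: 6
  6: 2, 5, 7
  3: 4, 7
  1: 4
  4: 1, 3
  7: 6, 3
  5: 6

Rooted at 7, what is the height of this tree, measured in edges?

The longest root-to-leaf path is 7 – 3 – 4 – 1 (3 edges).

3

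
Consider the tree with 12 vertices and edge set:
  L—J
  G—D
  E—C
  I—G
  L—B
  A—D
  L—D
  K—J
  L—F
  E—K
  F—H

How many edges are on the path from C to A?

6

Walking from C: C – E – K – J – L – D – A. Length 6.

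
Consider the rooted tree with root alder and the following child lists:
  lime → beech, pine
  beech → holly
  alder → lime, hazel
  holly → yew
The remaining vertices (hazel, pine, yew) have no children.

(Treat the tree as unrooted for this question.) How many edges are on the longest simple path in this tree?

A longest path is yew - holly - beech - lime - alder - hazel, with 5 edges.

5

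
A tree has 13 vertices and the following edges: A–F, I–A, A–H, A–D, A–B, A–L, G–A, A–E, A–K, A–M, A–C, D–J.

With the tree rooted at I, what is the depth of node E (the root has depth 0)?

2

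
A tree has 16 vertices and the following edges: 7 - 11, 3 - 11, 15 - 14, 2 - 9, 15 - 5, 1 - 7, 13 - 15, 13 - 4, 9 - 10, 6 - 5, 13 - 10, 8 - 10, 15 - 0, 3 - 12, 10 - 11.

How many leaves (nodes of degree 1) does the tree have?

8

The leaves are 0, 1, 2, 4, 6, 8, 12, 14.
That is 8 leaves.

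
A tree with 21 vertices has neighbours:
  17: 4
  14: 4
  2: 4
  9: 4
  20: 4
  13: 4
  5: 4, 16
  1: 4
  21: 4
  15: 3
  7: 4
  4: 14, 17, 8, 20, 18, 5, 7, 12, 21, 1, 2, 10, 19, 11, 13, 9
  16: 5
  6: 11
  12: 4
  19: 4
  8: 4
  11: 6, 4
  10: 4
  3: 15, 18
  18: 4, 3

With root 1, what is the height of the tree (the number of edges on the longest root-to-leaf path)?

4

The longest root-to-leaf path is 1 – 4 – 18 – 3 – 15 (4 edges).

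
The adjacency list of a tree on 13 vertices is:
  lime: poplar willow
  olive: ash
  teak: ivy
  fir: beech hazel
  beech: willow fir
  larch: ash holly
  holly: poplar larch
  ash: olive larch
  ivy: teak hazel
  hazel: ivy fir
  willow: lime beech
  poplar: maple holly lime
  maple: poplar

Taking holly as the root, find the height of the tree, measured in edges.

8

A deepest node is teak, reached by holly – poplar – lime – willow – beech – fir – hazel – ivy – teak.
That path has 8 edges, so the height is 8.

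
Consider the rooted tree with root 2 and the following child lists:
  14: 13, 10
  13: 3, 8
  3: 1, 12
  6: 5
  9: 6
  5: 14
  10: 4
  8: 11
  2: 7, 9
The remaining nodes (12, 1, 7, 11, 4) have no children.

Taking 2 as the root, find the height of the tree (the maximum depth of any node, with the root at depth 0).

7

1 sits deepest: 2 → 9 → 6 → 5 → 14 → 13 → 3 → 1 — 7 edges from the root.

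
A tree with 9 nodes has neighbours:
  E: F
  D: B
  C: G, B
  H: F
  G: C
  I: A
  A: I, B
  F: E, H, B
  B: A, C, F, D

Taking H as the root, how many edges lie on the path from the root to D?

Path from H to D: H → F → B → D, which has 3 edges.

3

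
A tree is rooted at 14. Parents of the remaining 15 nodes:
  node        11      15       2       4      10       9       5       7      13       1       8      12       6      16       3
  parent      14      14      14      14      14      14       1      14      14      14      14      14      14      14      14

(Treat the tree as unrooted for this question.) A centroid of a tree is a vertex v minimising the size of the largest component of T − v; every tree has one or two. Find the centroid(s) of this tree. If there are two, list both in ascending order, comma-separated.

14

If 14 is removed the pieces have sizes 2, 1, 1, 1, 1, 1, 1, 1, 1, 1, 1, 1, 1, 1, all ≤ ⌊16/2⌋ = 8.
No neighbour of 14 does as well, so 14 is the unique centroid.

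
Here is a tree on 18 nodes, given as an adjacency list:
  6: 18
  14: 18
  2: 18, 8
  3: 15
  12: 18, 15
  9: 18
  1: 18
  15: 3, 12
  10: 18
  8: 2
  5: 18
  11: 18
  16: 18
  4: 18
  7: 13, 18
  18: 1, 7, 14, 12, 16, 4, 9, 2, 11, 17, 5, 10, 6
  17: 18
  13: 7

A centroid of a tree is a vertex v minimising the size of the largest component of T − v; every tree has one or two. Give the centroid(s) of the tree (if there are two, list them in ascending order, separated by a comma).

18

Delete 18: the remaining components have sizes 3, 2, 2, 1, 1, 1, 1, 1, 1, 1, 1, 1, 1. Max 3 ≤ 9, so 18 is a centroid.
Every other node leaves some component of size > 9, so the centroid is unique.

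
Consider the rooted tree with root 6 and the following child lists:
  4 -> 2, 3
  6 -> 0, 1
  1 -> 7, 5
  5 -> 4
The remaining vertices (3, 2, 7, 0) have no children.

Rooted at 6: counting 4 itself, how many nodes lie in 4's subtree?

3

Descendants of 4 (including itself): 4, 2, 3. That's 3.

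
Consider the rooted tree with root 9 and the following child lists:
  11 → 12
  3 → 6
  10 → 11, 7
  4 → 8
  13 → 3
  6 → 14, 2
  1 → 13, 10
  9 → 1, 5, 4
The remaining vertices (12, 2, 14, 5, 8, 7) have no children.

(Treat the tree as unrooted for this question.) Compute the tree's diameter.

BFS from 2 reaches 8 last, at distance 7; BFS from 8 confirms no node is farther.
Path: 2 - 6 - 3 - 13 - 1 - 9 - 4 - 8.

7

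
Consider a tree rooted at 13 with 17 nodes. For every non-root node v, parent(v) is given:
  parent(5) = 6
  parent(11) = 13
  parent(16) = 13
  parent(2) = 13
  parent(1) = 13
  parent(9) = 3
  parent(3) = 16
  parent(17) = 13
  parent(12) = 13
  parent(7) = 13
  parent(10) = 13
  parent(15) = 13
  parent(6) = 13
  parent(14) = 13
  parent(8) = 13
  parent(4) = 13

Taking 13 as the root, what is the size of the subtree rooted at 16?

3

The subtree rooted at 16 contains: 16, 3, 9 — 3 nodes.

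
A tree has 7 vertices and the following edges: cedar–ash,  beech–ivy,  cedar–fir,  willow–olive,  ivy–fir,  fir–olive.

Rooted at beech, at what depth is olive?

Path from beech to olive: beech–ivy–fir–olive, which has 3 edges.

3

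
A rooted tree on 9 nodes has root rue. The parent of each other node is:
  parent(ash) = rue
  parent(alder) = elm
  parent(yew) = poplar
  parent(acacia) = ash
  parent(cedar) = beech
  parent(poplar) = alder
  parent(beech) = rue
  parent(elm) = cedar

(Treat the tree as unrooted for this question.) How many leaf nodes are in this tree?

Degree-1 nodes: acacia, yew — 2 of them.

2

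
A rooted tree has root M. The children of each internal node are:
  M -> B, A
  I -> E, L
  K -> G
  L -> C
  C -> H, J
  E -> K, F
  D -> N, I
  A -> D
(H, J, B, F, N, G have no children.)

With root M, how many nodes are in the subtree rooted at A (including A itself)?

Descendants of A (including itself): A, D, N, I, L, E, C, K, F, J, H, G. That's 12.

12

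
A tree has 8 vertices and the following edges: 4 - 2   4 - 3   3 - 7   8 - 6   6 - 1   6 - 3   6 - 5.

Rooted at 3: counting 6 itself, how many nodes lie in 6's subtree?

4

6's subtree: {6, 8, 1, 5}, size 4.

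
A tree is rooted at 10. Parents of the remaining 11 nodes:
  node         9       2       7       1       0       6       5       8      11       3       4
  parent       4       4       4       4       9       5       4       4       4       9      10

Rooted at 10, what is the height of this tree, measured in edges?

3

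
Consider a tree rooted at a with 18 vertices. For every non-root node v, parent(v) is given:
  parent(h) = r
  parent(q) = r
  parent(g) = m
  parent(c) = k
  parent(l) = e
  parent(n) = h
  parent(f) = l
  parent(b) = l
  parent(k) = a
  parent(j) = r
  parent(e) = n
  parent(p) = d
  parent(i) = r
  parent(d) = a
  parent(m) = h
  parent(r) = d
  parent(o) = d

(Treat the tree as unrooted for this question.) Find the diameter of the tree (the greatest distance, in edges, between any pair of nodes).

9

Starting from c, a farthest node is f at distance 9.
One longest path: c–k–a–d–r–h–n–e–l–f.
So the diameter is 9.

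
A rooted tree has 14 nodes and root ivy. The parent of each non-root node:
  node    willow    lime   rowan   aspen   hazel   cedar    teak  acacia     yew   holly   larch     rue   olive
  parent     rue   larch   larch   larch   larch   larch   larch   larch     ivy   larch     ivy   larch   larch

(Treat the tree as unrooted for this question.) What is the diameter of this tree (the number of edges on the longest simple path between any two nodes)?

A longest path is yew-ivy-larch-rue-willow, with 4 edges.

4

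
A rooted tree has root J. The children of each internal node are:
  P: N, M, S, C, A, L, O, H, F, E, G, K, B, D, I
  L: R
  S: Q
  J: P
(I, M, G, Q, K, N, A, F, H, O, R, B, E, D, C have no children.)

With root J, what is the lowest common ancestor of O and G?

P

Path O→root: O P J; path G→root: G P J.
First common node: P.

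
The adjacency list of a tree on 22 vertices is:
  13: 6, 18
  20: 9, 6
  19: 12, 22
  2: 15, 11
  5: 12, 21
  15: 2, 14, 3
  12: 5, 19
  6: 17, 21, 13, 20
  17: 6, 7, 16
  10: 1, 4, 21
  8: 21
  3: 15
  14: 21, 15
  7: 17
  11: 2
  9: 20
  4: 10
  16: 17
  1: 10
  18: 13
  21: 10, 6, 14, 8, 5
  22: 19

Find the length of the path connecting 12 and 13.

4

12–5–21–6–13: 4 edges.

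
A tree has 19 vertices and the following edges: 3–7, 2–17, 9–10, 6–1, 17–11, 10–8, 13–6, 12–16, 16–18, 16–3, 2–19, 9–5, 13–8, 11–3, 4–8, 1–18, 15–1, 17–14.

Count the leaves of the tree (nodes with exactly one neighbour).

Exactly 7 nodes have a single neighbour: 4, 5, 7, 12, 14, 15, 19.

7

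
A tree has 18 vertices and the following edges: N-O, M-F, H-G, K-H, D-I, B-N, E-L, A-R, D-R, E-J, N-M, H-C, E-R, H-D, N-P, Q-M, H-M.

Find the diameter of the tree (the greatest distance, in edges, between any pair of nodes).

7

BFS from J reaches B last, at distance 7; BFS from B confirms no node is farther.
Path: J-E-R-D-H-M-N-B.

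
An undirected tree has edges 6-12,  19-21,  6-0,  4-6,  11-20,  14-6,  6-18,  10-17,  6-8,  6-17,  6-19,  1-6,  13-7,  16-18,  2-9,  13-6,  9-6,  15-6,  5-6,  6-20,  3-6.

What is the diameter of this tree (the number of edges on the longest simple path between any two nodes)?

A longest path is 11-20-6-19-21, with 4 edges.

4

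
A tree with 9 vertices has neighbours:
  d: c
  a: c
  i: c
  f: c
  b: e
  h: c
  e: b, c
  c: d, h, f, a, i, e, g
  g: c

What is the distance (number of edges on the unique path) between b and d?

3

Walking from b: b - e - c - d. Length 3.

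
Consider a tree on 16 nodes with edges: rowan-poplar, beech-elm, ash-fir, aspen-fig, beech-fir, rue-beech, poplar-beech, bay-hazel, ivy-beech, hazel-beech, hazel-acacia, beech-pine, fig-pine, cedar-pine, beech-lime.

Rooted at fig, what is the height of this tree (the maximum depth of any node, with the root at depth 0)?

4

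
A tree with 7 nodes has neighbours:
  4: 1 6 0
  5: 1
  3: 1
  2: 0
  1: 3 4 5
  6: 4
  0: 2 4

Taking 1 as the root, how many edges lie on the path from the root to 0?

2

1–4–0 — 2 edges.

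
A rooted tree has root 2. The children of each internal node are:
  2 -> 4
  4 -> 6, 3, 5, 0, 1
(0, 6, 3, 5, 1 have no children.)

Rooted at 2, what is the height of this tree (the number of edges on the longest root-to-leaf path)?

2

A deepest node is 0, reached by 2–4–0.
That path has 2 edges, so the height is 2.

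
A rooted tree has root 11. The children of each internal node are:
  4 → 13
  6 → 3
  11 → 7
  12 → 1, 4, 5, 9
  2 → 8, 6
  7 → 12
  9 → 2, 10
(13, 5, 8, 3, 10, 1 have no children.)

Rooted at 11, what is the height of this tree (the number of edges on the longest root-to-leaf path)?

6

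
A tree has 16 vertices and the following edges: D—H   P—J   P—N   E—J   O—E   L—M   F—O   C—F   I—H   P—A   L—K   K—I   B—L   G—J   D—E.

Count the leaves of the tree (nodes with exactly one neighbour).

6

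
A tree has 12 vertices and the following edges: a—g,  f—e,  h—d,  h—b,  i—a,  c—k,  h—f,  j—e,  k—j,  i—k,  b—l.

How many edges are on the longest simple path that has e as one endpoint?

5

Distances from e peak at 5, attained at g.
e – j – k – i – a – g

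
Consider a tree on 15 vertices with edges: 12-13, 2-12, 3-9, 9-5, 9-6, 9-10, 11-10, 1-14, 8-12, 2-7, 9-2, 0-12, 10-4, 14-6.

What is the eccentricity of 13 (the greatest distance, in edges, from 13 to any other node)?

A farthest node from 13 is 1.
The path 13-12-2-9-6-14-1 has 6 edges.

6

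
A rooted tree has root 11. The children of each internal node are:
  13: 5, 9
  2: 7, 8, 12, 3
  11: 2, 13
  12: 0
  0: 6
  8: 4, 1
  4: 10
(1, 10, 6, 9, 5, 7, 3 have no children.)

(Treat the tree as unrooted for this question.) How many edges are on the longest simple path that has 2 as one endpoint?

The node farthest from 2 is 9 (10, 5, 6 also at distance 3), via 2 – 11 – 13 – 9 — 3 edges.

3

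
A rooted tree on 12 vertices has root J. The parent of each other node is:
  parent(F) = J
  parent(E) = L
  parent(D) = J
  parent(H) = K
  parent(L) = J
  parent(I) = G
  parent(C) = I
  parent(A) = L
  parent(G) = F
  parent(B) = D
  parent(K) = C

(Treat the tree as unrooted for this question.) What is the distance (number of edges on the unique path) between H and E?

8

H - K - C - I - G - F - J - L - E: 8 edges.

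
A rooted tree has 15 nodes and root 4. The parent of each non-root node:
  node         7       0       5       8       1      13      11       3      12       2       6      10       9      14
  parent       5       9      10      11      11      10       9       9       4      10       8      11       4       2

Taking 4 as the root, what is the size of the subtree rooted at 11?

The subtree rooted at 11 contains: 11, 10, 8, 1, 2, 13, 5, 6, 14, 7 — 10 nodes.

10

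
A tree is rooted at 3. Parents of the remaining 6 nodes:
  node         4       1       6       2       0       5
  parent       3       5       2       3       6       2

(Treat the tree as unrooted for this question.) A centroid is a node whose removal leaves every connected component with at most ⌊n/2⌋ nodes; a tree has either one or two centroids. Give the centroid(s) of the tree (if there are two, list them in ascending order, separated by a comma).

Delete 2: the remaining components have sizes 2, 2, 2. Max 2 ≤ 3, so 2 is a centroid.
Every other node leaves some component of size > 3, so the centroid is unique.

2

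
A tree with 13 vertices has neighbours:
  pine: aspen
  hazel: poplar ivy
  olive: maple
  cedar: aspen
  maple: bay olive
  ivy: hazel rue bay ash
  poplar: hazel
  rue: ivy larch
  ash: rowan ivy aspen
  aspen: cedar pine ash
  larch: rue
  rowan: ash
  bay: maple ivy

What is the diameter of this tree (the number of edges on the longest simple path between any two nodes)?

6

A longest path is pine - aspen - ash - ivy - bay - maple - olive, with 6 edges.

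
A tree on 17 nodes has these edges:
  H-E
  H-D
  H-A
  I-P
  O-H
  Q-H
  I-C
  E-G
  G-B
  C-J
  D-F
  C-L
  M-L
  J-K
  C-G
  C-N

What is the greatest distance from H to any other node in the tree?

5

A farthest node from H is K (P, M also at distance 5).
The path H–E–G–C–J–K has 5 edges.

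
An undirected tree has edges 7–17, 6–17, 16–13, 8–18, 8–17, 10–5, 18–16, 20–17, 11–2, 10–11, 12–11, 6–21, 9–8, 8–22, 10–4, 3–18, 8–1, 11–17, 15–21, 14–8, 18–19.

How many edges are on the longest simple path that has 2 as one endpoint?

The node farthest from 2 is 13, via 2-11-17-8-18-16-13 — 6 edges.

6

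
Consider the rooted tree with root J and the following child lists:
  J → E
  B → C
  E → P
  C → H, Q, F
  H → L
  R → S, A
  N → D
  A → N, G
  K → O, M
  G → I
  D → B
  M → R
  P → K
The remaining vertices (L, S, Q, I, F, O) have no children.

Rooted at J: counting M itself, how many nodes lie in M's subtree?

M's subtree: {M, R, S, A, G, N, I, D, B, C, Q, H, F, L}, size 14.

14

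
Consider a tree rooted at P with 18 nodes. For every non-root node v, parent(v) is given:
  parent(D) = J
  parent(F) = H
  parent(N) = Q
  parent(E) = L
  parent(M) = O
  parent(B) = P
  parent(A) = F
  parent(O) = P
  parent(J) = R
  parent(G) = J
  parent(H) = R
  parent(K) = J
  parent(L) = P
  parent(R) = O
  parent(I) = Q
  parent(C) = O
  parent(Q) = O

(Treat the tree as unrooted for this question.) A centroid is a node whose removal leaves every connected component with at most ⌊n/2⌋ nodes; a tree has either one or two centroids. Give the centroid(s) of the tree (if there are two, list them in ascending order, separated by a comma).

O

If O is removed the pieces have sizes 8, 4, 3, 1, 1, all ≤ ⌊18/2⌋ = 9.
Every other node leaves some component of size > 9, so the centroid is unique.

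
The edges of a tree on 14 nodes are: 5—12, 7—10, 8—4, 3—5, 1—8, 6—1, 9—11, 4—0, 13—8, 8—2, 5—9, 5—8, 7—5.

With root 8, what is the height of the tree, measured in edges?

10 sits deepest: 8 – 5 – 7 – 10 — 3 edges from the root.

3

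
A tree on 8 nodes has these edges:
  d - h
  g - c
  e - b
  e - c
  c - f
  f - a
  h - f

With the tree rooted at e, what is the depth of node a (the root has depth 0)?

3

e – c – f – a — 3 edges.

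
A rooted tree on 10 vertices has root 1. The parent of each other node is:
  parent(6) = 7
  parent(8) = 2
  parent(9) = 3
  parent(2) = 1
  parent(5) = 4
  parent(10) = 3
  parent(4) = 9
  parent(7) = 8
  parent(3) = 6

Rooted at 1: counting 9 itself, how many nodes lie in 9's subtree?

9's subtree: {9, 4, 5}, size 3.

3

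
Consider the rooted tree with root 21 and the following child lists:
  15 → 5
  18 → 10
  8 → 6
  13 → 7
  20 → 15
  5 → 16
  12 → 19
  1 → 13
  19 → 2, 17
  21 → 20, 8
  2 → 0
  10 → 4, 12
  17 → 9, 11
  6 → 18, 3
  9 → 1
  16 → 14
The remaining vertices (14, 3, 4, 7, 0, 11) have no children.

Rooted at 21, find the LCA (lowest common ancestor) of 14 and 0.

Path 14→root: 14 16 5 15 20 21; path 0→root: 0 2 19 12 10 18 6 8 21.
First common node: 21.

21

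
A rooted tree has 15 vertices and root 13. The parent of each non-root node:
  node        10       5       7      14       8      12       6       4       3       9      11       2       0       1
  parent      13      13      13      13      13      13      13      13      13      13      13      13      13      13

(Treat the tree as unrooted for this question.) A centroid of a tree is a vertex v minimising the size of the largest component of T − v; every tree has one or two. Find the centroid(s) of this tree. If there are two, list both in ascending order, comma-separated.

Delete 13: the remaining components have sizes 1, 1, 1, 1, 1, 1, 1, 1, 1, 1, 1, 1, 1, 1. Max 1 ≤ 7, so 13 is a centroid.
Every other node leaves some component of size > 7, so the centroid is unique.

13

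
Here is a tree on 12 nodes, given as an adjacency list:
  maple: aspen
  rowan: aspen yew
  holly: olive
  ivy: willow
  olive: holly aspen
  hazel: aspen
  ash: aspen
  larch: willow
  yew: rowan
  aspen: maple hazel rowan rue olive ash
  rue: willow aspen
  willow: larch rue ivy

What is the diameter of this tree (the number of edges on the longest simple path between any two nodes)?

5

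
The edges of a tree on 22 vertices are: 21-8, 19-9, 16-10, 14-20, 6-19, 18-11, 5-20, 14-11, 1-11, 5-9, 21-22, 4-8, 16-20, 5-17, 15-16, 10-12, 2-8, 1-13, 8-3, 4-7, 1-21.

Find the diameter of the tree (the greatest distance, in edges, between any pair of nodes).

A longest path is 6 - 19 - 9 - 5 - 20 - 14 - 11 - 1 - 21 - 8 - 4 - 7, with 11 edges.

11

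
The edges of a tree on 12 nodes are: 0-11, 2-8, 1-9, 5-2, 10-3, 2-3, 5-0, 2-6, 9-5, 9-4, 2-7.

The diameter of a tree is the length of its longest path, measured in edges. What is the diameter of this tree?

5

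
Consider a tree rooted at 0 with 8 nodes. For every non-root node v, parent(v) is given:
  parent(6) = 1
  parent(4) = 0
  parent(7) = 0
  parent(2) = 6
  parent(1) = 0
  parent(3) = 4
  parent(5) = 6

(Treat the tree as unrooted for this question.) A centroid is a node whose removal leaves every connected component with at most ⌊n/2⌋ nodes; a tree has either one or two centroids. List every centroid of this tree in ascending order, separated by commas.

0, 1

If 0 is removed the pieces have sizes 4, 2, 1, all ≤ ⌊8/2⌋ = 4.
Its neighbour 1 also leaves a largest component of size 4, so both are centroids.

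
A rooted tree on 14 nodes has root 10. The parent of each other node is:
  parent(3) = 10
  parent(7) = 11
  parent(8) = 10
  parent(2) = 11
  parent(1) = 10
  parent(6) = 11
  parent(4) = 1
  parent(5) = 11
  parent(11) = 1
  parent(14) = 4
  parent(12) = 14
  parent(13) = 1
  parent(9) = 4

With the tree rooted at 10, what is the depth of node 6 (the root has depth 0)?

Path from 10 to 6: 10–1–11–6, which has 3 edges.

3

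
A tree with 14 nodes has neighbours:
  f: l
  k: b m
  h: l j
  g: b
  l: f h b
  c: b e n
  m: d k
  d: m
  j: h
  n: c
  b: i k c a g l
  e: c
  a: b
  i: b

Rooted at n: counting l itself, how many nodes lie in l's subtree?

Descendants of l (including itself): l, f, h, j. That's 4.

4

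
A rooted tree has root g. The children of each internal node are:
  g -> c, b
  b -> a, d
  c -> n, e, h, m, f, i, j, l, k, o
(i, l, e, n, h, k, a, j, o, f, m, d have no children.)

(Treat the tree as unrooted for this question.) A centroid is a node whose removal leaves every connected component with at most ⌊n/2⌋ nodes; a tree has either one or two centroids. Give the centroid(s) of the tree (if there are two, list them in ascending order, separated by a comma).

c

Removing c splits the tree into components of sizes 4, 1, 1, 1, 1, 1, 1, 1, 1, 1, 1; the largest is 4 ≤ ⌊15/2⌋ = 7.
No neighbour of c does as well, so c is the unique centroid.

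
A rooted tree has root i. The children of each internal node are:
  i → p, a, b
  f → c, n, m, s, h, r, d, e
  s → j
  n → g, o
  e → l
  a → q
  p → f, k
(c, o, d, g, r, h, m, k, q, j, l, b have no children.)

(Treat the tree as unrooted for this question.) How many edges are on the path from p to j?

3

Walking from p: p – f – s – j. Length 3.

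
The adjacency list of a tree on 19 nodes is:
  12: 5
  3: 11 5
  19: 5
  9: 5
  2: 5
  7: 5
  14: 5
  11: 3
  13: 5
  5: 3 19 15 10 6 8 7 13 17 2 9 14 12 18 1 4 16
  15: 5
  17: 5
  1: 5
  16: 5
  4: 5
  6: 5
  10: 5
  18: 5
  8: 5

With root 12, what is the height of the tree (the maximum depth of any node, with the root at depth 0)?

3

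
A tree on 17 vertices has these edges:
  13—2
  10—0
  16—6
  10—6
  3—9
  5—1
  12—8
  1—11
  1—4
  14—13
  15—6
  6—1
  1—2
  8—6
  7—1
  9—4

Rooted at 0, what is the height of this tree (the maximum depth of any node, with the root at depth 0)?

6

A deepest node is 14, reached by 0-10-6-1-2-13-14.
That path has 6 edges, so the height is 6.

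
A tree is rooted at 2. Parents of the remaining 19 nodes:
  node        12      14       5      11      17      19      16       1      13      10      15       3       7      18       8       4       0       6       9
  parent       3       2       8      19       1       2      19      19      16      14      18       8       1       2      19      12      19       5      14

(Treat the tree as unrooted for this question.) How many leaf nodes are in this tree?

Degree-1 nodes: 0, 4, 6, 7, 9, 10, 11, 13, 15, 17 — 10 of them.

10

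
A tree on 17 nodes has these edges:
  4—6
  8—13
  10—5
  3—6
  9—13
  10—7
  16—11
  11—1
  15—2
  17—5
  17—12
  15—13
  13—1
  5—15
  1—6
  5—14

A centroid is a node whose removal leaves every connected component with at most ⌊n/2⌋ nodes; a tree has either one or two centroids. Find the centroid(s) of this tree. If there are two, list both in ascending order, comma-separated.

If 13 is removed the pieces have sizes 8, 6, 1, 1, all ≤ ⌊17/2⌋ = 8.
No neighbour of 13 does as well, so 13 is the unique centroid.

13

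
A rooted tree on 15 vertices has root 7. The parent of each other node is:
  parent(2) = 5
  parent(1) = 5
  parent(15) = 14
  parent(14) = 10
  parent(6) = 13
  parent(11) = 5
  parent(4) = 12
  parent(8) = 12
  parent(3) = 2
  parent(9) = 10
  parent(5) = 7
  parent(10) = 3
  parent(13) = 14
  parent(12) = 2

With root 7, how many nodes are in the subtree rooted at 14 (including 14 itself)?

14's subtree: {14, 15, 13, 6}, size 4.

4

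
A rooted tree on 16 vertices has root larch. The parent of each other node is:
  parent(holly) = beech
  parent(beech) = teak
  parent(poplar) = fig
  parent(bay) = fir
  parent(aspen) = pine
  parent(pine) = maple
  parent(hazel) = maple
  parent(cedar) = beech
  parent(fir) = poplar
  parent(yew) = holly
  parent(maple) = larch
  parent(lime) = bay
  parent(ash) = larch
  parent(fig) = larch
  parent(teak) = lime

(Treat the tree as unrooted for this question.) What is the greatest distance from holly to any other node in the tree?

The node farthest from holly is aspen, via holly–beech–teak–lime–bay–fir–poplar–fig–larch–maple–pine–aspen — 11 edges.

11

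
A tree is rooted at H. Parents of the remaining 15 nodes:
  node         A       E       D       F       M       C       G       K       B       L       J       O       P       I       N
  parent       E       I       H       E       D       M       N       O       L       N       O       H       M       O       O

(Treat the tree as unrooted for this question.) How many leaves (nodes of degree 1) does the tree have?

8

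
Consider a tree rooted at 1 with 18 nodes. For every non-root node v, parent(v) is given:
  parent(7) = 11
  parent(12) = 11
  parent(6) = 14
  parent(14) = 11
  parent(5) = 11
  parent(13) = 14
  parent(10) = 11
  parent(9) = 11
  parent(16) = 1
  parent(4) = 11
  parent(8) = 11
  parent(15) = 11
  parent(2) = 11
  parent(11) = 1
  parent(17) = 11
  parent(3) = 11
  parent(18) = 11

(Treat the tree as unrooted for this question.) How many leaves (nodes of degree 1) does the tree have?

15

Exactly 15 nodes have a single neighbour: 2, 3, 4, 5, 6, 7, 8, 9, 10, 12, 13, 15, 16, 17, 18.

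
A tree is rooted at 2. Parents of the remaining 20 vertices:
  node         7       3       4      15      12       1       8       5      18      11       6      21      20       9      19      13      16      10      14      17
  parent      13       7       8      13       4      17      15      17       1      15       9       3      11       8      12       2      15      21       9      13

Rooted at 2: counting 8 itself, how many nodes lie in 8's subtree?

7

The subtree rooted at 8 contains: 8, 9, 4, 14, 6, 12, 19 — 7 nodes.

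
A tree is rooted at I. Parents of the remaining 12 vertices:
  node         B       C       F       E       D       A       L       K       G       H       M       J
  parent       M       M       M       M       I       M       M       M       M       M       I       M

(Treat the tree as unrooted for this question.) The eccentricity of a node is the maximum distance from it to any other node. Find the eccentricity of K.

Distances from K peak at 3, attained at D.
K–M–I–D

3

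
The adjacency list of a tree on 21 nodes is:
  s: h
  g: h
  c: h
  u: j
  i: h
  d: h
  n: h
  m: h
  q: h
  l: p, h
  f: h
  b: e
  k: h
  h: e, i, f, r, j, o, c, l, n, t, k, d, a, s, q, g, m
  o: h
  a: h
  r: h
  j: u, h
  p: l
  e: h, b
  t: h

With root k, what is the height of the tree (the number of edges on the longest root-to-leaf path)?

3

p sits deepest: k-h-l-p — 3 edges from the root.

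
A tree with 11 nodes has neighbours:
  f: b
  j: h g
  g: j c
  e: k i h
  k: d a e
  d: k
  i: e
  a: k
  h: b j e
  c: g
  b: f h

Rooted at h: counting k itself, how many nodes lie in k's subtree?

k's subtree: {k, a, d}, size 3.

3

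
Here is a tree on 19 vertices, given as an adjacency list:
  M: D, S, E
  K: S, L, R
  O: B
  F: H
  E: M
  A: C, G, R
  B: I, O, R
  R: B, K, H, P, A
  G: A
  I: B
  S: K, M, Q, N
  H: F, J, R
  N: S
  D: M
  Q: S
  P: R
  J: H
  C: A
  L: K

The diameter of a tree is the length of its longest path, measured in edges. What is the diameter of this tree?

6

Starting from D, a farthest node is C at distance 6.
One longest path: D-M-S-K-R-A-C.
So the diameter is 6.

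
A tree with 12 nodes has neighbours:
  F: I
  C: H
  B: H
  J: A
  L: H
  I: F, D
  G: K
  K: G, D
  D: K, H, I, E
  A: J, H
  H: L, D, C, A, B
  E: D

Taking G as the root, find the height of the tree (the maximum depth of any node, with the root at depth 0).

5

J sits deepest: G-K-D-H-A-J — 5 edges from the root.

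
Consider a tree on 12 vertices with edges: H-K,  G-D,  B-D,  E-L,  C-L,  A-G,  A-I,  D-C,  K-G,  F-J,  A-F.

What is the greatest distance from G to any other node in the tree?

A farthest node from G is E.
The path G-D-C-L-E has 4 edges.

4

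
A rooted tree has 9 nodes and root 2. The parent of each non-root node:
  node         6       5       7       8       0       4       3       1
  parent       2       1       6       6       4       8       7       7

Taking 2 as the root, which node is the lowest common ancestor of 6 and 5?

6's ancestor chain is 6, 2 and 5's is 5, 1, 7, 6, 2; they first meet at 6.

6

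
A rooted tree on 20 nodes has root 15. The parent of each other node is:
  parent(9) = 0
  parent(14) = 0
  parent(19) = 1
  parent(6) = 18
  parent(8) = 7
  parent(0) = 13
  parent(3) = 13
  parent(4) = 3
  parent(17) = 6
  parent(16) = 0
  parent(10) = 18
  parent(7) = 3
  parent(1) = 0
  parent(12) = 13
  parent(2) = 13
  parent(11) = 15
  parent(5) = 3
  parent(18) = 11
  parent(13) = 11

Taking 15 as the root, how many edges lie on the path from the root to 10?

Climbing from 10 to the root: 10 – 18 – 11 – 15. That's 3 steps.

3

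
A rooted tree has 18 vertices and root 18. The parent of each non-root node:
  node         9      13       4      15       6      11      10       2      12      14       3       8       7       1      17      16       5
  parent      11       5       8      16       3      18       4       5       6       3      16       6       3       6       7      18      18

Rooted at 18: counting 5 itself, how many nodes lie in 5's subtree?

3

5's subtree: {5, 2, 13}, size 3.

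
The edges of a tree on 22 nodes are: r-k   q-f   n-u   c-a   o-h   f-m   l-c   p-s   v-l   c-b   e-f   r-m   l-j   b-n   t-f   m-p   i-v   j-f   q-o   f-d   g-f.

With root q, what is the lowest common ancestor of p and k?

Path p→root: p m f q; path k→root: k r m f q.
First common node: m.

m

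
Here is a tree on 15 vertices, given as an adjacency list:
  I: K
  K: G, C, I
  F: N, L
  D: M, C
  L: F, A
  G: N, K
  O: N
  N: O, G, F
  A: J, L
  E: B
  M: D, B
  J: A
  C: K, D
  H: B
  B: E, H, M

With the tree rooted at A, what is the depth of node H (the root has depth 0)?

10

Climbing from H to the root: H–B–M–D–C–K–G–N–F–L–A. That's 10 steps.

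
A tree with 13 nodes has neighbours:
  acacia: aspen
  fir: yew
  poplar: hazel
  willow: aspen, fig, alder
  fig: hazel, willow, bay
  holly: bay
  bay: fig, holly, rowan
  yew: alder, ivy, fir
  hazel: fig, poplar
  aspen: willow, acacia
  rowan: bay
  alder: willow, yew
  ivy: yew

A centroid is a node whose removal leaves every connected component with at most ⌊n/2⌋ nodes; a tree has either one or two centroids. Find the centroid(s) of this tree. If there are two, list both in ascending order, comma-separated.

willow

Delete willow: the remaining components have sizes 6, 4, 2. Max 6 ≤ 6, so willow is a centroid.
No neighbour of willow does as well, so willow is the unique centroid.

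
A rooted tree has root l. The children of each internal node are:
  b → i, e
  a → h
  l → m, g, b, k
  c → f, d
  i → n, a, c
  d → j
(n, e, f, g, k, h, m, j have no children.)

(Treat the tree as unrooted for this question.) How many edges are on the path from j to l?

5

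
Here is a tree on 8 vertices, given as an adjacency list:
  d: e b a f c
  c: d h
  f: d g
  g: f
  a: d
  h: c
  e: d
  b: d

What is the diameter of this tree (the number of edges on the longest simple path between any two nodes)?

4

BFS from h reaches g last, at distance 4; BFS from g confirms no node is farther.
Path: h-c-d-f-g.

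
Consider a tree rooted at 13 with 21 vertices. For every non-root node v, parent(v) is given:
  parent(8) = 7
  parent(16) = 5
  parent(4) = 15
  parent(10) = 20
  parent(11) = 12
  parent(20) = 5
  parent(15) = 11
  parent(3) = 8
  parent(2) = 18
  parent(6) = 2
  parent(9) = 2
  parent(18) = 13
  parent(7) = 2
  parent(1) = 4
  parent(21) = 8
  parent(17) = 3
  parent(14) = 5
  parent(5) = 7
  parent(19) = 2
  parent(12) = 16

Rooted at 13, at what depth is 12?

Climbing from 12 to the root: 12 → 16 → 5 → 7 → 2 → 18 → 13. That's 6 steps.

6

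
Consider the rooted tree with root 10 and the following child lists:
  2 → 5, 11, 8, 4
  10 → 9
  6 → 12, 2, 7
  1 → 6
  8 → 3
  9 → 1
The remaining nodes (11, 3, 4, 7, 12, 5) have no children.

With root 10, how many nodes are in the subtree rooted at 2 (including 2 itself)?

2's subtree: {2, 8, 4, 5, 11, 3}, size 6.

6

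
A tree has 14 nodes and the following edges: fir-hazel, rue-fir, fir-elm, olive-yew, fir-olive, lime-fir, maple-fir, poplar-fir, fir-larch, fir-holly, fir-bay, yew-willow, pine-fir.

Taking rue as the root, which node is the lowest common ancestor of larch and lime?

larch's ancestor chain is larch, fir, rue and lime's is lime, fir, rue; they first meet at fir.

fir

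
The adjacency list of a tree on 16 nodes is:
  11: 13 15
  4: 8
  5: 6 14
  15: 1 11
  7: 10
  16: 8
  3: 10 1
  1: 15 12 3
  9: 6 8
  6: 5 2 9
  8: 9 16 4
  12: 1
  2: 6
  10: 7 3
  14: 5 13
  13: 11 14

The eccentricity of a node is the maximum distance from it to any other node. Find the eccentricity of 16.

The node farthest from 16 is 7, via 16 – 8 – 9 – 6 – 5 – 14 – 13 – 11 – 15 – 1 – 3 – 10 – 7 — 12 edges.

12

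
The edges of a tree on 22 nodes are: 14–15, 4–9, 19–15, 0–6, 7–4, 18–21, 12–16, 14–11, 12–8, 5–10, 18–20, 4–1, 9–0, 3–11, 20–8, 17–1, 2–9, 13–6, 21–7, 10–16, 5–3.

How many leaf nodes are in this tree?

Exactly 4 nodes have a single neighbour: 2, 13, 17, 19.

4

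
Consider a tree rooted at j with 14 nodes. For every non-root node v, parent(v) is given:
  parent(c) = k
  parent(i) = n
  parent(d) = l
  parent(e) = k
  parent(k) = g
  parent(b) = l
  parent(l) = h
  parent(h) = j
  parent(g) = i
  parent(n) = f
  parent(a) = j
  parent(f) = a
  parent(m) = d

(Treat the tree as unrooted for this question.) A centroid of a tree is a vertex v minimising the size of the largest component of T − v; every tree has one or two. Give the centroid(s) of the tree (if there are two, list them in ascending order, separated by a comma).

Removing a splits the tree into components of sizes 7, 6; the largest is 7 ≤ ⌊14/2⌋ = 7.
f is adjacent to a and is also a centroid (the largest component after removing it is likewise 7).

a, f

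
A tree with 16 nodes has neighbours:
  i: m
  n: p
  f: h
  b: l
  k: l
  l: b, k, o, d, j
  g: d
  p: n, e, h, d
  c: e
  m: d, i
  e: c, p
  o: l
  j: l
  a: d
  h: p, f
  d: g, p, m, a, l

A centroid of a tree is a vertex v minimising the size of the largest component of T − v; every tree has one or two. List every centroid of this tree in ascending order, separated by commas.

d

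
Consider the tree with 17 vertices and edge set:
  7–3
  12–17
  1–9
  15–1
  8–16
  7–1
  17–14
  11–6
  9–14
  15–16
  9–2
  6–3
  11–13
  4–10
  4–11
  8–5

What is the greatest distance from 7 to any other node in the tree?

5

A farthest node from 7 is 10 (12, 5 also at distance 5).
The path 7-3-6-11-4-10 has 5 edges.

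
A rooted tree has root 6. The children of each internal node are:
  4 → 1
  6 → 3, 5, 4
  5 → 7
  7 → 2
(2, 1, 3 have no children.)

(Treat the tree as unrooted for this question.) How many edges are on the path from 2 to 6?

3

The path is 2 – 7 – 5 – 6, which has 3 edges.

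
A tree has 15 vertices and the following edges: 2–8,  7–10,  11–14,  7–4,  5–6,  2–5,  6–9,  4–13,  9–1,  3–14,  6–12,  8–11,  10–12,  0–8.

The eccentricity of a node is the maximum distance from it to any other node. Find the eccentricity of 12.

7

The node farthest from 12 is 3, via 12-6-5-2-8-11-14-3 — 7 edges.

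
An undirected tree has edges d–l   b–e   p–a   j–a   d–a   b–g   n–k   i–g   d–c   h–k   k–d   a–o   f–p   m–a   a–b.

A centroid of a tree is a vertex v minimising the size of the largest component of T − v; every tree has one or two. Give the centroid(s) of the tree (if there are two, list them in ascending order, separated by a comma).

Removing a splits the tree into components of sizes 6, 4, 2, 1, 1, 1; the largest is 6 ≤ ⌊16/2⌋ = 8.
No neighbour of a does as well, so a is the unique centroid.

a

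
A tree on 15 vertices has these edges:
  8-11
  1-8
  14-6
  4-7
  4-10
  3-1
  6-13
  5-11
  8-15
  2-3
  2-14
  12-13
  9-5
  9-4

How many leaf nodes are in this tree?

Degree-1 nodes: 7, 10, 12, 15 — 4 of them.

4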